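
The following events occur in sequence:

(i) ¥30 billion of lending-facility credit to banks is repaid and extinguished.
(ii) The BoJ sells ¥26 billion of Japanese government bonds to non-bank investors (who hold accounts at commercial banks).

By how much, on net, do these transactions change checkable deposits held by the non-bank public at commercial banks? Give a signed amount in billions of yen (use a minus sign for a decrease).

Discount-window repayment ¥30 billion: the counterparty is a bank, so public deposits are unchanged → 0.
Asset sale (to non-banks) ¥26 billion: non-bank counterparties' bank balances fall → −¥26B.
Net: 0 − 26 = -¥26 billion.

-¥26 billion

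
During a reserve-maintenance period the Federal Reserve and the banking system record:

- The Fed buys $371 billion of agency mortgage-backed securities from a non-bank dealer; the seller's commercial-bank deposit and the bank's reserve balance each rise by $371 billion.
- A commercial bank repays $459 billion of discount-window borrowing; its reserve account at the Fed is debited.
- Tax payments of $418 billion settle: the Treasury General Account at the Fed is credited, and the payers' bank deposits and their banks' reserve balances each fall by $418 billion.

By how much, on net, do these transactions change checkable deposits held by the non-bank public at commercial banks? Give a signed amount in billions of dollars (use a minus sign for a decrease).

-$47 billion

Asset purchase (from non-banks) $371 billion: non-bank counterparties' bank balances rise → +$371B.
Discount-window repayment $459 billion: the counterparty is a bank, so public deposits are unchanged → 0.
Government account inflow $418 billion: non-bank counterparties' bank balances fall → −$418B.
Net: 371 + 0 − 418 = -$47 billion.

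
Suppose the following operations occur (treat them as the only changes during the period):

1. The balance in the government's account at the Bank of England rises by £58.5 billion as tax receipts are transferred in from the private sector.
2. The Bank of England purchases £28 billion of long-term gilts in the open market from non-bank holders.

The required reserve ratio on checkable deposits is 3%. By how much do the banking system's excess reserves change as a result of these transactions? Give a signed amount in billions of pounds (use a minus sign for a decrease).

-£29.585 billion

Government account inflow £58.5 billion: reserves −£58.5B, deposits −£58.5B.
Asset purchase (from non-banks) £28 billion: reserves +£28B, deposits +£28B.
Totals: Δreserves = −£30.5B, Δdeposits = −£30.5B.
Δrequired reserves = 3% × −£30.5B = −£0.915B.
Δexcess reserves = Δreserves − Δrequired = −£30.5B − (−£0.915B) = -£29.585 billion.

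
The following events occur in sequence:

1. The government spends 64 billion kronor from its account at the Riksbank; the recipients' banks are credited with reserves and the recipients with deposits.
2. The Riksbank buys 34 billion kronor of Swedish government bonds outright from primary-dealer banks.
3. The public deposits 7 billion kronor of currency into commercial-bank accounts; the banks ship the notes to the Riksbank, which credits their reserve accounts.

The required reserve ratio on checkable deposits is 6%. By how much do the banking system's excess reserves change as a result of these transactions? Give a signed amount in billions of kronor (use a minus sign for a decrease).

+100.74 billion

Government spending 64 billion kronor: reserves +64B, deposits +64B.
OMO purchase (from banks) 34 billion kronor: reserves +34B, deposits 0.
Currency deposit 7 billion kronor: reserves +7B, deposits +7B.
Totals: Δreserves = +105B, Δdeposits = +71B.
Δrequired reserves = 6% × +71B = +4.26B.
Δexcess reserves = Δreserves − Δrequired = +105B − (+4.26B) = +100.74 billion.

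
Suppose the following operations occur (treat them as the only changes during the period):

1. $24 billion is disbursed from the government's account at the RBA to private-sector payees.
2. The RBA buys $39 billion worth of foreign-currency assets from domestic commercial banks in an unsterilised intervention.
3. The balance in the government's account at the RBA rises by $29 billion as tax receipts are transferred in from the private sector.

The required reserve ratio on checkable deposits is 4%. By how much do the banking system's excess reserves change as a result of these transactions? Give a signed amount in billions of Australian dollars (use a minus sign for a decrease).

Government spending $24 billion: reserves +$24B, deposits +$24B.
FX purchase $39 billion: reserves +$39B, deposits 0.
Government account inflow $29 billion: reserves −$29B, deposits −$29B.
Totals: Δreserves = +$34B, Δdeposits = −$5B.
Δrequired reserves = 4% × −$5B = −$0.2B.
Δexcess reserves = Δreserves − Δrequired = +$34B − (−$0.2B) = +$34.2 billion.

+$34.2 billion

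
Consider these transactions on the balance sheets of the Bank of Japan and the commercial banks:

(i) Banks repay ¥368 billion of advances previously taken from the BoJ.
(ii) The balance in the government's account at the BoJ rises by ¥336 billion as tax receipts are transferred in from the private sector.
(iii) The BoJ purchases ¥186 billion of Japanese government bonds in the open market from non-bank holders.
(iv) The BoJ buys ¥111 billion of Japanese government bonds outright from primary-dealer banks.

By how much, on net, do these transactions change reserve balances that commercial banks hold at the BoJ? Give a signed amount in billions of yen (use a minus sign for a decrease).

BoJ balance sheet:
  Assets:      Securities +¥297B, Loans to banks −¥368B
  Liabilities: Bank reserves −¥407B, Government deposits +¥336B
So the change in reserve balances that commercial banks hold at the BoJ is -¥407 billion.

-¥407 billion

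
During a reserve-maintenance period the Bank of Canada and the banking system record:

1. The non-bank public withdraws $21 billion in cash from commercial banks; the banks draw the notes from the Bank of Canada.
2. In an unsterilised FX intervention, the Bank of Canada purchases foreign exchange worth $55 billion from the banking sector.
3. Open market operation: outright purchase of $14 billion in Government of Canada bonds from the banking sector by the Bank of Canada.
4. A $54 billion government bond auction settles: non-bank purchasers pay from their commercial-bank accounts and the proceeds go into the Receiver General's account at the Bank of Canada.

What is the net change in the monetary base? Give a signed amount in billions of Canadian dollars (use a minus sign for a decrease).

Bank of Canada balance sheet:
  Assets:      Securities +$14B, Foreign assets +$55B
  Liabilities: Bank reserves −$6B, Currency in circulation +$21B, Government deposits +$54B
Monetary base = currency + reserves: +$21B + (−$6B) = +$15 billion.

+$15 billion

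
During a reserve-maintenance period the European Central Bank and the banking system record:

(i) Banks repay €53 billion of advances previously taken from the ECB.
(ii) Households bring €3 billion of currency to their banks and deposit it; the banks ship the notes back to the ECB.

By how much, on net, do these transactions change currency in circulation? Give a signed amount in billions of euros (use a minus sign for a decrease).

-€3 billion

Discount-window repayment €53 billion: no currency enters or leaves circulation → 0.
Currency deposit €3 billion: notes return to the central bank → −€3B.
Net: 0 − 3 = -€3 billion.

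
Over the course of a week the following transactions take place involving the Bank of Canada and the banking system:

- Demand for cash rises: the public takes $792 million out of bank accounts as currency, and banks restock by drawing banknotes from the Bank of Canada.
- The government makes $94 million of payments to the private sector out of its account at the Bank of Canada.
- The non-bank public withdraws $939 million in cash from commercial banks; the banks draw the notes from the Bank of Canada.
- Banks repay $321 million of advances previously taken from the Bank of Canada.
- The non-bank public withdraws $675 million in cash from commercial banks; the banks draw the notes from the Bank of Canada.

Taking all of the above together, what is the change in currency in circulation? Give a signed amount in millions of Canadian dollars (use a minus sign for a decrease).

+$2406 million

Currency withdrawal $792 million: notes leave the central bank → +$792M.
Government spending $94 million: no currency enters or leaves circulation → 0.
Currency withdrawal $939 million: notes leave the central bank → +$939M.
Discount-window repayment $321 million: no currency enters or leaves circulation → 0.
Currency withdrawal $675 million: notes leave the central bank → +$675M.
Net: 792 + 0 + 939 + 0 + 675 = +$2406 million.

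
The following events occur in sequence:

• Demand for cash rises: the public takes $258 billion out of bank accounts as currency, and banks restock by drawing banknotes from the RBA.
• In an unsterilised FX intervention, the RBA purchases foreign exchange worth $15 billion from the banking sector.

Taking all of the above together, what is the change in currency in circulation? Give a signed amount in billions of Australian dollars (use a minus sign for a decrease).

Currency withdrawal $258 billion: notes leave the central bank → +$258B.
FX purchase $15 billion: no currency enters or leaves circulation → 0.
Net: 258 + 0 = +$258 billion.

+$258 billion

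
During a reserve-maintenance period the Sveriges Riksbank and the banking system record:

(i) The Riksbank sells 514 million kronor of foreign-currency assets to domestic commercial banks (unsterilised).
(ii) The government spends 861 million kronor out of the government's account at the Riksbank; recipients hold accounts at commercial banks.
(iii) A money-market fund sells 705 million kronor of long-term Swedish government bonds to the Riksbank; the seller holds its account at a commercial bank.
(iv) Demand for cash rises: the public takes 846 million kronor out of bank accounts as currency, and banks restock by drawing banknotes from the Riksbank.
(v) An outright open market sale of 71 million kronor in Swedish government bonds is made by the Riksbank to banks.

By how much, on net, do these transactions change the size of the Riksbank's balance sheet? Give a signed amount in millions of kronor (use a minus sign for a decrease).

+120 million

FX sale 514 million kronor: a Riksbank asset is shed → −514M.
Government spending 861 million kronor: only the composition of liabilities changes → 0.
Asset purchase (from non-banks) 705 million kronor: a Riksbank asset is acquired → +705M.
Currency withdrawal 846 million kronor: only the composition of liabilities changes → 0.
OMO sale (to banks) 71 million kronor: a Riksbank asset is shed → −71M.
Net: −514 + 0 + 705 + 0 − 71 = +120 million.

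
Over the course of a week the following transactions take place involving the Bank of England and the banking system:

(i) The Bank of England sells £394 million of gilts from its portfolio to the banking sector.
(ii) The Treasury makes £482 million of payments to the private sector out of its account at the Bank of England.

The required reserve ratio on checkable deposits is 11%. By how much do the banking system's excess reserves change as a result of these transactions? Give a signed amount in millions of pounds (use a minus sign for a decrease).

OMO sale (to banks) £394 million: reserves −£394M, deposits 0.
Government spending £482 million: reserves +£482M, deposits +£482M.
Totals: Δreserves = +£88M, Δdeposits = +£482M.
Δrequired reserves = 11% × +£482M = +£53.02M.
Δexcess reserves = Δreserves − Δrequired = +£88M − (+£53.02M) = +£34.98 million.

+£34.98 million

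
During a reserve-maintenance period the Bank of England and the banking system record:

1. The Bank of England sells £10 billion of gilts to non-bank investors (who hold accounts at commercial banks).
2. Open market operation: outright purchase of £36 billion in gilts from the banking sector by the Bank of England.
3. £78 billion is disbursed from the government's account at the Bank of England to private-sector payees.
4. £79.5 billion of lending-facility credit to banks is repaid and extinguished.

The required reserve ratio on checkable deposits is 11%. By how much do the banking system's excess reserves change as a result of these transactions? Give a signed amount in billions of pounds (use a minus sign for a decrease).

Asset sale (to non-banks) £10 billion: reserves −£10B, deposits −£10B.
OMO purchase (from banks) £36 billion: reserves +£36B, deposits 0.
Government spending £78 billion: reserves +£78B, deposits +£78B.
Discount-window repayment £79.5 billion: reserves −£79.5B, deposits 0.
Totals: Δreserves = +£24.5B, Δdeposits = +£68B.
Δrequired reserves = 11% × +£68B = +£7.48B.
Δexcess reserves = Δreserves − Δrequired = +£24.5B − (+£7.48B) = +£17.02 billion.

+£17.02 billion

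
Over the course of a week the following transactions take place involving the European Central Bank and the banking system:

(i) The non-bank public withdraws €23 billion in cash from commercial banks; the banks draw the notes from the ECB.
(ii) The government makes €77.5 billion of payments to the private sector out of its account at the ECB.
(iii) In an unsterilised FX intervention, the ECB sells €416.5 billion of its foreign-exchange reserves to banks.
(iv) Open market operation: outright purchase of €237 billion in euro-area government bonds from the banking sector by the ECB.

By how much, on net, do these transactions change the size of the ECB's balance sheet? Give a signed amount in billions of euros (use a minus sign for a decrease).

ECB balance sheet:
  Assets:      Securities +€237B, Foreign assets −€416.5B
  Liabilities: Bank reserves −€125B, Currency in circulation +€23B, Government deposits −€77.5B
Commercial banking system:
  Assets:      Reserves at CB −€125B, Securities −€237B, Foreign assets +€416.5B
  Liabilities: Checkable deposits +€54.5B
Change in total ECB assets = -€179.5 billion.

-€179.5 billion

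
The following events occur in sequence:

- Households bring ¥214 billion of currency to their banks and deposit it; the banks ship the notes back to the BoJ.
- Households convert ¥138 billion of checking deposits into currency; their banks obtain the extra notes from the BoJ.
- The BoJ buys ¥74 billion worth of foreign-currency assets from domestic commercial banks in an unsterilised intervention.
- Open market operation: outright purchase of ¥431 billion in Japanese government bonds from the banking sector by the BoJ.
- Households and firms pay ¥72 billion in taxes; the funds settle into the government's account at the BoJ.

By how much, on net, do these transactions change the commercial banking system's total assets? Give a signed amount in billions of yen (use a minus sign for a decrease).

+¥4 billion

BoJ balance sheet:
  Assets:      Securities +¥431B, Foreign assets +¥74B
  Liabilities: Bank reserves +¥509B, Currency in circulation −¥76B, Government deposits +¥72B
Commercial banking system:
  Assets:      Reserves at CB +¥509B, Securities −¥431B, Foreign assets −¥74B
  Liabilities: Checkable deposits +¥4B
Change in total bank assets = +¥4 billion.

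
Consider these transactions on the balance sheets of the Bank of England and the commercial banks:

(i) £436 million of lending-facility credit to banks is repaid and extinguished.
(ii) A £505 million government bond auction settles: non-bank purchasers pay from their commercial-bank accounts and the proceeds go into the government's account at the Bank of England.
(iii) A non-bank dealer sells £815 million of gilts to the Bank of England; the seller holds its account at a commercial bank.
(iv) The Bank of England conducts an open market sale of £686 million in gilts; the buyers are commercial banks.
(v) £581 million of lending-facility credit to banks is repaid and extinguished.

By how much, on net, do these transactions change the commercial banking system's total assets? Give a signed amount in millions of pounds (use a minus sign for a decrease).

Bank of England balance sheet:
  Assets:      Securities +£129M, Loans to banks −£1017M
  Liabilities: Bank reserves −£1393M, Government deposits +£505M
Commercial banking system:
  Assets:      Reserves at CB −£1393M, Securities +£686M
  Liabilities: Checkable deposits +£310M, Borrowings from CB −£1017M
Change in total bank assets = -£707 million.

-£707 million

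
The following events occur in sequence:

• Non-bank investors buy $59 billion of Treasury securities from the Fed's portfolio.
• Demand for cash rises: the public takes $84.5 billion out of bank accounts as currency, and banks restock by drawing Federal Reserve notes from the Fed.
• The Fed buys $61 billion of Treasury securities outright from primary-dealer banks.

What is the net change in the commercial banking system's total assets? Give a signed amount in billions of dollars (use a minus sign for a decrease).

Asset sale (to non-banks) $59 billion: bank balance sheets shrink → −$59B.
Currency withdrawal $84.5 billion: bank balance sheets shrink → −$84.5B.
OMO purchase (from banks) $61 billion: just an asset swap on bank balance sheets → 0.
Net: −59 − 84.5 + 0 = -$143.5 billion.

-$143.5 billion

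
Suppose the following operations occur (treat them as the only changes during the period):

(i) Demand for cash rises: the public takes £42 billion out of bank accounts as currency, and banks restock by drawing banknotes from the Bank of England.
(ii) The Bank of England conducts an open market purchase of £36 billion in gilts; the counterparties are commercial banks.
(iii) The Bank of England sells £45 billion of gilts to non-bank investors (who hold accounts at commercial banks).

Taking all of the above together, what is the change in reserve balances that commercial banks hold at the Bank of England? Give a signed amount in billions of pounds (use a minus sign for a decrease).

-£51 billion

Currency withdrawal £42 billion: banks swap reserves for currency → −£42B.
OMO purchase (from banks) £36 billion: the Bank of England pays by crediting reserve accounts → +£36B.
Asset sale (to non-banks) £45 billion: the non-bank buyers' banks settle from reserves → −£45B.
Net: −42 + 36 − 45 = -£51 billion.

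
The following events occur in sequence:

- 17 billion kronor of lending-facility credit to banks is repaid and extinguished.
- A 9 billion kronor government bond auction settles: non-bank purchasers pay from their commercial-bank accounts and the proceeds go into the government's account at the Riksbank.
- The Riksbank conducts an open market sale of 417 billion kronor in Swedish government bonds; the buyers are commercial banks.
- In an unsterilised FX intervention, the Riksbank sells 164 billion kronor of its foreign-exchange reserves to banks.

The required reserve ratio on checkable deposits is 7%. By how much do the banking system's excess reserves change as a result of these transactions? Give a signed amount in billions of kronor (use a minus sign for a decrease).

-606.37 billion

Discount-window repayment 17 billion kronor: reserves −17B, deposits 0.
Government account inflow 9 billion kronor: reserves −9B, deposits −9B.
OMO sale (to banks) 417 billion kronor: reserves −417B, deposits 0.
FX sale 164 billion kronor: reserves −164B, deposits 0.
Totals: Δreserves = −607B, Δdeposits = −9B.
Δrequired reserves = 7% × −9B = −0.63B.
Δexcess reserves = Δreserves − Δrequired = −607B − (−0.63B) = -606.37 billion.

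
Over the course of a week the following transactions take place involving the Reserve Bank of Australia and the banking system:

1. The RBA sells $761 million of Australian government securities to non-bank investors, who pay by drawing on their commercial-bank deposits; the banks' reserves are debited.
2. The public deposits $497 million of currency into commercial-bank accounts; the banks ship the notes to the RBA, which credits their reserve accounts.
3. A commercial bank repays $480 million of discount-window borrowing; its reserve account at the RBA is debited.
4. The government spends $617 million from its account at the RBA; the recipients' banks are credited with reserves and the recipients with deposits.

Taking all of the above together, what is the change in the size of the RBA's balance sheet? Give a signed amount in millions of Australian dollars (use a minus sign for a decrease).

-$1241 million

RBA balance sheet:
  Assets:      Securities −$761M, Loans to banks −$480M
  Liabilities: Bank reserves −$127M, Currency in circulation −$497M, Government deposits −$617M
Change in total RBA assets = -$1241 million.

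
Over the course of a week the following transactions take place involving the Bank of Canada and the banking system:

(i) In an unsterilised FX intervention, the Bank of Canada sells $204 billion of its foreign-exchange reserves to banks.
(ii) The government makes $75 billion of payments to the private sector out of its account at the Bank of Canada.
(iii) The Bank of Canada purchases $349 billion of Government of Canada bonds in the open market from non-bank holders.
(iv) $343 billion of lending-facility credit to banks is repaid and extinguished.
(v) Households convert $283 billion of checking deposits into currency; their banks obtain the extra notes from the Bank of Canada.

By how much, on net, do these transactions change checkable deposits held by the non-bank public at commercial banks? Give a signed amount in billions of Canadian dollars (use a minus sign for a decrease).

Bank of Canada balance sheet:
  Assets:      Securities +$349B, Loans to banks −$343B, Foreign assets −$204B
  Liabilities: Bank reserves −$406B, Currency in circulation +$283B, Government deposits −$75B
Commercial banking system:
  Assets:      Reserves at CB −$406B, Foreign assets +$204B
  Liabilities: Checkable deposits +$141B, Borrowings from CB −$343B
So the change in checkable deposits held by the non-bank public at commercial banks is +$141 billion.

+$141 billion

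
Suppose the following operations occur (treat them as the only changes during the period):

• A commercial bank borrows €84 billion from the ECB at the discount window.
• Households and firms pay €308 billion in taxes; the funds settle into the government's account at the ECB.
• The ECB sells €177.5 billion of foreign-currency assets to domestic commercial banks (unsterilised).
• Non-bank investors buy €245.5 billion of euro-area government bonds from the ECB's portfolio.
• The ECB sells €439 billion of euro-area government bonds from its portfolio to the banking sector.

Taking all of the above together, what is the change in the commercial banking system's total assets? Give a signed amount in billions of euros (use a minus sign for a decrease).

Discount-window loan €84 billion: bank balance sheets expand → +€84B.
Government account inflow €308 billion: bank balance sheets shrink → −€308B.
FX sale €177.5 billion: just an asset swap on bank balance sheets → 0.
Asset sale (to non-banks) €245.5 billion: bank balance sheets shrink → −€245.5B.
OMO sale (to banks) €439 billion: just an asset swap on bank balance sheets → 0.
Net: 84 − 308 + 0 − 245.5 + 0 = -€469.5 billion.

-€469.5 billion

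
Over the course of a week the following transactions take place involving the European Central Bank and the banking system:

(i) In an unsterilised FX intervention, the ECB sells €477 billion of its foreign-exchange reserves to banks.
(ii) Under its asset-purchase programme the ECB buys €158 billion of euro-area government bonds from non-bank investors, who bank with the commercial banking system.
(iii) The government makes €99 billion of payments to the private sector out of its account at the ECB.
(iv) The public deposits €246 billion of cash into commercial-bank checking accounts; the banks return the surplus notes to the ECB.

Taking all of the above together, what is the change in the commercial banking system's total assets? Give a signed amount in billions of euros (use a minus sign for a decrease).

ECB balance sheet:
  Assets:      Securities +€158B, Foreign assets −€477B
  Liabilities: Bank reserves +€26B, Currency in circulation −€246B, Government deposits −€99B
Commercial banking system:
  Assets:      Reserves at CB +€26B, Foreign assets +€477B
  Liabilities: Checkable deposits +€503B
Change in total bank assets = +€503 billion.

+€503 billion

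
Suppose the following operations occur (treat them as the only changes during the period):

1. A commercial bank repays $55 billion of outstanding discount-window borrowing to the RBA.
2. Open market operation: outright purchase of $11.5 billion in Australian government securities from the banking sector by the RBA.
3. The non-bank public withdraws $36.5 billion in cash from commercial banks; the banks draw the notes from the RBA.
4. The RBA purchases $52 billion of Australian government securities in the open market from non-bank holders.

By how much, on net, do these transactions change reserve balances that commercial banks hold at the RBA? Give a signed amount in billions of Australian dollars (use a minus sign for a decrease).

Discount-window repayment $55 billion: repayment is debited from reserves → −$55B.
OMO purchase (from banks) $11.5 billion: the RBA pays by crediting reserve accounts → +$11.5B.
Currency withdrawal $36.5 billion: banks swap reserves for currency → −$36.5B.
Asset purchase (from non-banks) $52 billion: the RBA pays by crediting reserve accounts → +$52B.
Net: −55 + 11.5 − 36.5 + 52 = -$28 billion.

-$28 billion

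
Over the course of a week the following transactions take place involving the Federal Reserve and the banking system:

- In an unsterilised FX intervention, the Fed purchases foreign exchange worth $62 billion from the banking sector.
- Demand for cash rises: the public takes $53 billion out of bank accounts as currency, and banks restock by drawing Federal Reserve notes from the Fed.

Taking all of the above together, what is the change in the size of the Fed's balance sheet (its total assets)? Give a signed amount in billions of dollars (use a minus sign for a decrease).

Fed balance sheet:
  Assets:      Foreign assets +$62B
  Liabilities: Bank reserves +$9B, Currency in circulation +$53B
Change in total Fed assets = +$62 billion.

+$62 billion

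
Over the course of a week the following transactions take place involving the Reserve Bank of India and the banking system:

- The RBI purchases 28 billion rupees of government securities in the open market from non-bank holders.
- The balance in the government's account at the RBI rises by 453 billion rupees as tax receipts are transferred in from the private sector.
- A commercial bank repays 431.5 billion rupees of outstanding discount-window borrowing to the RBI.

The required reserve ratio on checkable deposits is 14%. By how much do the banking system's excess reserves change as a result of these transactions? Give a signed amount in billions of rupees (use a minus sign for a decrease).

Asset purchase (from non-banks) 28 billion rupees: reserves +28B, deposits +28B.
Government account inflow 453 billion rupees: reserves −453B, deposits −453B.
Discount-window repayment 431.5 billion rupees: reserves −431.5B, deposits 0.
Totals: Δreserves = −856.5B, Δdeposits = −425B.
Δrequired reserves = 14% × −425B = −59.5B.
Δexcess reserves = Δreserves − Δrequired = −856.5B − (−59.5B) = -797 billion.

-797 billion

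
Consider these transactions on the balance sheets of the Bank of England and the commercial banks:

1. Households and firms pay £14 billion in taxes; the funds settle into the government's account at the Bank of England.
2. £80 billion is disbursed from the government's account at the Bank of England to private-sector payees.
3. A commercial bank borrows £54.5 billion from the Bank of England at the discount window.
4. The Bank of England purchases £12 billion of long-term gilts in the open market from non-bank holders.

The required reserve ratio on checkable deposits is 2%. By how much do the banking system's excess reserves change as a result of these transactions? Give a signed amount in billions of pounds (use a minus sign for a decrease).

+£130.94 billion

Government account inflow £14 billion: reserves −£14B, deposits −£14B.
Government spending £80 billion: reserves +£80B, deposits +£80B.
Discount-window loan £54.5 billion: reserves +£54.5B, deposits 0.
Asset purchase (from non-banks) £12 billion: reserves +£12B, deposits +£12B.
Totals: Δreserves = +£132.5B, Δdeposits = +£78B.
Δrequired reserves = 2% × +£78B = +£1.56B.
Δexcess reserves = Δreserves − Δrequired = +£132.5B − (+£1.56B) = +£130.94 billion.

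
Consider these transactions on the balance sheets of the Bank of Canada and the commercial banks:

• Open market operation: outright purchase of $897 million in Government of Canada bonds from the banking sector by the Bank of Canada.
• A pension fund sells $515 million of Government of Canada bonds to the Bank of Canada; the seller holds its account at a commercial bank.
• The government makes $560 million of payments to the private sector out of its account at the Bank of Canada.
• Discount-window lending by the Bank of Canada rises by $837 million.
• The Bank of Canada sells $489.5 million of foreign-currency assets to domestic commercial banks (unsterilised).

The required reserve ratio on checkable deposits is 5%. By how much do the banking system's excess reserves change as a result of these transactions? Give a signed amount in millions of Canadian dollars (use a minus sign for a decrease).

OMO purchase (from banks) $897 million: reserves +$897M, deposits 0.
Asset purchase (from non-banks) $515 million: reserves +$515M, deposits +$515M.
Government spending $560 million: reserves +$560M, deposits +$560M.
Discount-window loan $837 million: reserves +$837M, deposits 0.
FX sale $489.5 million: reserves −$489.5M, deposits 0.
Totals: Δreserves = +$2319.5M, Δdeposits = +$1075M.
Δrequired reserves = 5% × +$1075M = +$53.75M.
Δexcess reserves = Δreserves − Δrequired = +$2319.5M − (+$53.75M) = +$2265.75 million.

+$2265.75 million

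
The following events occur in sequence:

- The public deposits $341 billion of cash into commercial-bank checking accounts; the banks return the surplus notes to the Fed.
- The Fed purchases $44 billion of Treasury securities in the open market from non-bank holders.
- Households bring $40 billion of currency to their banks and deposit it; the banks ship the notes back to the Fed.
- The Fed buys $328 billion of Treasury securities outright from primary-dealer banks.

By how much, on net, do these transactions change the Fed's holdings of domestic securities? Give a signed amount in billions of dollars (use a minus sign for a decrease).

+$372 billion

Fed balance sheet:
  Assets:      Securities +$372B
  Liabilities: Bank reserves +$753B, Currency in circulation −$381B
Commercial banking system:
  Assets:      Reserves at CB +$753B, Securities −$328B
  Liabilities: Checkable deposits +$425B
So the change in the Fed's holdings of domestic securities is +$372 billion.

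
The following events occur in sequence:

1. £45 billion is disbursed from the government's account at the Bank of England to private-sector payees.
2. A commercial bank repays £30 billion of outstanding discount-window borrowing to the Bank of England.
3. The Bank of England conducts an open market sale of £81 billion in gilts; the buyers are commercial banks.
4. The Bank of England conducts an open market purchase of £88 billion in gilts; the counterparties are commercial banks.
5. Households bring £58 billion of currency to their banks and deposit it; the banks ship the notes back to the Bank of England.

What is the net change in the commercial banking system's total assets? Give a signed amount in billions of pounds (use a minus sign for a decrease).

+£73 billion

Government spending £45 billion: bank balance sheets expand → +£45B.
Discount-window repayment £30 billion: bank balance sheets shrink → −£30B.
OMO sale (to banks) £81 billion: just an asset swap on bank balance sheets → 0.
OMO purchase (from banks) £88 billion: just an asset swap on bank balance sheets → 0.
Currency deposit £58 billion: bank balance sheets expand → +£58B.
Net: 45 − 30 + 0 + 0 + 58 = +£73 billion.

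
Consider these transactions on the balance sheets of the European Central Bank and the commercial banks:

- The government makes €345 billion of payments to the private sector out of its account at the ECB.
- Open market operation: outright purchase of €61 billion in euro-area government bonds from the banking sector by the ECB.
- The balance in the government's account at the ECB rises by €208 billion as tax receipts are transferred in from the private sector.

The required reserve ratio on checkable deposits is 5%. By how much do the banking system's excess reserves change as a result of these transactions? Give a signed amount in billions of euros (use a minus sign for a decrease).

+€191.15 billion

Government spending €345 billion: reserves +€345B, deposits +€345B.
OMO purchase (from banks) €61 billion: reserves +€61B, deposits 0.
Government account inflow €208 billion: reserves −€208B, deposits −€208B.
Totals: Δreserves = +€198B, Δdeposits = +€137B.
Δrequired reserves = 5% × +€137B = +€6.85B.
Δexcess reserves = Δreserves − Δrequired = +€198B − (+€6.85B) = +€191.15 billion.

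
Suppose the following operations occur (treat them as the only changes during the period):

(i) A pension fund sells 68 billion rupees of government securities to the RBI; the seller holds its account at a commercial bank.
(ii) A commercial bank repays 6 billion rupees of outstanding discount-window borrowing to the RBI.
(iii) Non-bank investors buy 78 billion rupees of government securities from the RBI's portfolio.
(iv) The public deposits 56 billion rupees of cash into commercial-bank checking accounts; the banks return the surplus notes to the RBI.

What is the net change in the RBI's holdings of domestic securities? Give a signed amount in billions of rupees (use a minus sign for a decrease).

-10 billion

RBI balance sheet:
  Assets:      Securities −10B, Loans to banks −6B
  Liabilities: Bank reserves +40B, Currency in circulation −56B
So the change in the RBI's holdings of domestic securities is -10 billion.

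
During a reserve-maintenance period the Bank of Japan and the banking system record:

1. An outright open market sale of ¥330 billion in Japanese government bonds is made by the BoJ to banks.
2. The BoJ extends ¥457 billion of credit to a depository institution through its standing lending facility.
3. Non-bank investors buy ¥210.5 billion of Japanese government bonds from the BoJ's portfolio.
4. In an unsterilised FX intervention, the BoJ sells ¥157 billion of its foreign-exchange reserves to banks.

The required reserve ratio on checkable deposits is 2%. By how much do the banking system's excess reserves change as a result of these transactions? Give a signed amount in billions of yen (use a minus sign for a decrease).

OMO sale (to banks) ¥330 billion: reserves −¥330B, deposits 0.
Discount-window loan ¥457 billion: reserves +¥457B, deposits 0.
Asset sale (to non-banks) ¥210.5 billion: reserves −¥210.5B, deposits −¥210.5B.
FX sale ¥157 billion: reserves −¥157B, deposits 0.
Totals: Δreserves = −¥240.5B, Δdeposits = −¥210.5B.
Δrequired reserves = 2% × −¥210.5B = −¥4.21B.
Δexcess reserves = Δreserves − Δrequired = −¥240.5B − (−¥4.21B) = -¥236.29 billion.

-¥236.29 billion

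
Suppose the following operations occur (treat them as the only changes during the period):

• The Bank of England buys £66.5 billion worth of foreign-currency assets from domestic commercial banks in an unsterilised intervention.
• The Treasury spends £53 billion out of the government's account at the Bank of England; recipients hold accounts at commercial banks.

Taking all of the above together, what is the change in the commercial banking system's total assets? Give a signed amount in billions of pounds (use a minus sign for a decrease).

Bank of England balance sheet:
  Assets:      Foreign assets +£66.5B
  Liabilities: Bank reserves +£119.5B, Government deposits −£53B
Commercial banking system:
  Assets:      Reserves at CB +£119.5B, Foreign assets −£66.5B
  Liabilities: Checkable deposits +£53B
Change in total bank assets = +£53 billion.

+£53 billion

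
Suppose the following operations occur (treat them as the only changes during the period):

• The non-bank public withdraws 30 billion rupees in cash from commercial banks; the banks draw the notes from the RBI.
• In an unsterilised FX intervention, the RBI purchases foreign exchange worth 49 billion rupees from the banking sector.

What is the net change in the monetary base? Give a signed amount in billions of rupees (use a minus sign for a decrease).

+49 billion

Currency withdrawal 30 billion rupees: just a shift between currency and reserves — both are base money → 0.
FX purchase 49 billion rupees: RBI balance sheet expands → +49B.
Net: 0 + 49 = +49 billion.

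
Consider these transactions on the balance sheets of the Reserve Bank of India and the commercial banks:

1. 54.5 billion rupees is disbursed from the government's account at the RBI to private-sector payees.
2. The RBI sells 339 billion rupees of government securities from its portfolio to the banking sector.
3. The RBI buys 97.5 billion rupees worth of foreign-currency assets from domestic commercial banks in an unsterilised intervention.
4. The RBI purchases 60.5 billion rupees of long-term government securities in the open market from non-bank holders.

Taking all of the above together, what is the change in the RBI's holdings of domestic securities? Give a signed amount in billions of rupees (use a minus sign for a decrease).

-278.5 billion

RBI balance sheet:
  Assets:      Securities −278.5B, Foreign assets +97.5B
  Liabilities: Bank reserves −126.5B, Government deposits −54.5B
Commercial banking system:
  Assets:      Reserves at CB −126.5B, Securities +339B, Foreign assets −97.5B
  Liabilities: Checkable deposits +115B
So the change in the RBI's holdings of domestic securities is -278.5 billion.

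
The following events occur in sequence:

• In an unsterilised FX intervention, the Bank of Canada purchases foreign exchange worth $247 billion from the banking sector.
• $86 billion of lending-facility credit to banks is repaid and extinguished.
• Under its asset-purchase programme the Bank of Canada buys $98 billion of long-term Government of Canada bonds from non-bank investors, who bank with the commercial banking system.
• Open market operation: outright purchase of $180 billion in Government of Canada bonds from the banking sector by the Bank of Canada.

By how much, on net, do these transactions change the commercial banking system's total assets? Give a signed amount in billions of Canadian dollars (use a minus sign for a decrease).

FX purchase $247 billion: just an asset swap on bank balance sheets → 0.
Discount-window repayment $86 billion: bank balance sheets shrink → −$86B.
Asset purchase (from non-banks) $98 billion: bank balance sheets expand → +$98B.
OMO purchase (from banks) $180 billion: just an asset swap on bank balance sheets → 0.
Net: 0 − 86 + 98 + 0 = +$12 billion.

+$12 billion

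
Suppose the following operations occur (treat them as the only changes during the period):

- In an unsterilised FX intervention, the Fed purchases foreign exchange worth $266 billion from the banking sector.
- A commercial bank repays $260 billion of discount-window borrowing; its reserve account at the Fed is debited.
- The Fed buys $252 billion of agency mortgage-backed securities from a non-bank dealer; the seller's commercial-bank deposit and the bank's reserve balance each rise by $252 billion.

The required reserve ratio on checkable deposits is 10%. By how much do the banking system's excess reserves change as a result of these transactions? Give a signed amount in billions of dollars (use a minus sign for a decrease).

FX purchase $266 billion: reserves +$266B, deposits 0.
Discount-window repayment $260 billion: reserves −$260B, deposits 0.
Asset purchase (from non-banks) $252 billion: reserves +$252B, deposits +$252B.
Totals: Δreserves = +$258B, Δdeposits = +$252B.
Δrequired reserves = 10% × +$252B = +$25.2B.
Δexcess reserves = Δreserves − Δrequired = +$258B − (+$25.2B) = +$232.8 billion.

+$232.8 billion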